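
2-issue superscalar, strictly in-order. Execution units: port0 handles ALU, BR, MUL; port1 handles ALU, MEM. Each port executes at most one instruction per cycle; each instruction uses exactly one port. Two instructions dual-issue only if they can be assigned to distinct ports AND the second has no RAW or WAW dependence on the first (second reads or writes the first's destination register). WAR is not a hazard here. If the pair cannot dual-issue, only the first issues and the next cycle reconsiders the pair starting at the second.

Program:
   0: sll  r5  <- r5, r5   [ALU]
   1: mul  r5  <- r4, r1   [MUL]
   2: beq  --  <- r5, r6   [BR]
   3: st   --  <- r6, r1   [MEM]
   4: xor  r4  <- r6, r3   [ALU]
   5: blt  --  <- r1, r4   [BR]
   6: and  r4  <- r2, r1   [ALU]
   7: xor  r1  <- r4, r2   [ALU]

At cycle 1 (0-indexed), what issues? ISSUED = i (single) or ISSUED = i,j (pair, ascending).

  cy0 -> i0 (sll.ALU) WAW r5
  cy1 -> i1 (mul.MUL) no-port MUL/BR
  cy2 -> i2/i3 (beq.BR/st.MEM) pair
  cy3 -> i4 (xor.ALU) RAW r4
  cy4 -> i5/i6 (blt.BR/and.ALU) pair
  cy5 -> i7 (xor.ALU) tail

ISSUED = 1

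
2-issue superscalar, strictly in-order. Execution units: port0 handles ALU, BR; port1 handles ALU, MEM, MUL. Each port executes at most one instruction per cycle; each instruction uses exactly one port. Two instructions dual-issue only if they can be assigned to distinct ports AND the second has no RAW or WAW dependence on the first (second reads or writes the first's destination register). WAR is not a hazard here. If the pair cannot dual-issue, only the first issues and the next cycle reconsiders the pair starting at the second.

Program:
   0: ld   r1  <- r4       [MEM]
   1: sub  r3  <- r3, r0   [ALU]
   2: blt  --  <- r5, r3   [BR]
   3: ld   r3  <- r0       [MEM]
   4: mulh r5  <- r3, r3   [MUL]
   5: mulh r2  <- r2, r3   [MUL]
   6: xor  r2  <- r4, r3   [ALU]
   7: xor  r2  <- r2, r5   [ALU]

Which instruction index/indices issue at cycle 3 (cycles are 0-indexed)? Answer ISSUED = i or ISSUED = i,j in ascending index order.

0. ld/sub @i0&i1  | pair
1. blt/ld @i2&i3  | pair
2. mulh @i4  | no-port MUL/MUL
3. mulh @i5  | WAW r2
4. xor @i6  | RAW+WAW r2
5. xor @i7  | tail

ISSUED = 5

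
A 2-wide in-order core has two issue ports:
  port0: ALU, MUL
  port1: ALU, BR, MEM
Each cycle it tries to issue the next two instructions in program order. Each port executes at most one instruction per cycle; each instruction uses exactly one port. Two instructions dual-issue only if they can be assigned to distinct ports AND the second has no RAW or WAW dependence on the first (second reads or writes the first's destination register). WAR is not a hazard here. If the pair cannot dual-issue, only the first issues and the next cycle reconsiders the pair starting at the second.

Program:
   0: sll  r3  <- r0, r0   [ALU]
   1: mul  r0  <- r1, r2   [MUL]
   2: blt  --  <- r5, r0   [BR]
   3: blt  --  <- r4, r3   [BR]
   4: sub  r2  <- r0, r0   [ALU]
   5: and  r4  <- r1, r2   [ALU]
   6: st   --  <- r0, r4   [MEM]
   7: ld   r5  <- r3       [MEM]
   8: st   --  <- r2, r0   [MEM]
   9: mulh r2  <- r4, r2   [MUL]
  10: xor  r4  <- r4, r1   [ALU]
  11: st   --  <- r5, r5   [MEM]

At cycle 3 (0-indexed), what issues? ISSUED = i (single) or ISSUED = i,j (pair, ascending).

ISSUED = 5

#0 head=0: sll;mul i0/i1 2-wide
#1 head=2: blt i2 no-port BR/BR
#2 head=3: blt;sub i3/i4 2-wide
#3 head=5: and i5 RAW r4
#4 head=6: st i6 no-port MEM/MEM
#5 head=7: ld i7 no-port MEM/MEM
#6 head=8: st;mulh i8/i9 2-wide
#7 head=10: xor;st i10/i11 2-wide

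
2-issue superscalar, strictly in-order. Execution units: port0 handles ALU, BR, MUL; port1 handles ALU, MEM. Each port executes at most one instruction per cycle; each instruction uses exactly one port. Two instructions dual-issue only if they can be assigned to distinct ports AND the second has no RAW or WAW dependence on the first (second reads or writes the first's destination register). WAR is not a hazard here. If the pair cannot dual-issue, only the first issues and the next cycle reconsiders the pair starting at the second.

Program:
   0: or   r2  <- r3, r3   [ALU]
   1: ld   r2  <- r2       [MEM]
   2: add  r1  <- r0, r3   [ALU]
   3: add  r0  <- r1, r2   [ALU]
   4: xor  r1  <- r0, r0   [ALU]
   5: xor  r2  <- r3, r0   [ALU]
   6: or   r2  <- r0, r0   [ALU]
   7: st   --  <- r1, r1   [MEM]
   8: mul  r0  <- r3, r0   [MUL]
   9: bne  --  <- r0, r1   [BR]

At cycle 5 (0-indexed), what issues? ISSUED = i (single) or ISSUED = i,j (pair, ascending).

ISSUED = 8

0. or.ALU @i0  | RAW+WAW r2
1. ld.MEM+add.ALU @i1&i2  | pair
2. add.ALU @i3  | RAW r0
3. xor.ALU+xor.ALU @i4&i5  | pair
4. or.ALU+st.MEM @i6&i7  | pair
5. mul.MUL @i8  | no-port MUL/BR
6. bne.BR @i9  | tail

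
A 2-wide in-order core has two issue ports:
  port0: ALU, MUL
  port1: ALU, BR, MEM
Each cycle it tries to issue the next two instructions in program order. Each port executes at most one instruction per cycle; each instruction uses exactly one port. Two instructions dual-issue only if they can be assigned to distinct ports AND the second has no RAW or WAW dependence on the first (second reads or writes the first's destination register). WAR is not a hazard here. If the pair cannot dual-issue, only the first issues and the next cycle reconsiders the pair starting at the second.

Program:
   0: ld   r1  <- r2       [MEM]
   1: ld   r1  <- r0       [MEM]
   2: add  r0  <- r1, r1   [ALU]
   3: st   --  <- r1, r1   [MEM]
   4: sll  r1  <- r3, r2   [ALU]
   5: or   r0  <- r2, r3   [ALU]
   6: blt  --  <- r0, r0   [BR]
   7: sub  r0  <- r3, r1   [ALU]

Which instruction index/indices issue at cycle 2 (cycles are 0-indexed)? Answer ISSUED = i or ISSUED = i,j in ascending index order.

ISSUED = 2,3

  cy0 -> i0 (ld) no-port MEM/MEM
  cy1 -> i1 (ld) RAW r1
  cy2 -> i2+i3 (add+st) 2-wide
  cy3 -> i4+i5 (sll+or) 2-wide
  cy4 -> i6+i7 (blt+sub) 2-wide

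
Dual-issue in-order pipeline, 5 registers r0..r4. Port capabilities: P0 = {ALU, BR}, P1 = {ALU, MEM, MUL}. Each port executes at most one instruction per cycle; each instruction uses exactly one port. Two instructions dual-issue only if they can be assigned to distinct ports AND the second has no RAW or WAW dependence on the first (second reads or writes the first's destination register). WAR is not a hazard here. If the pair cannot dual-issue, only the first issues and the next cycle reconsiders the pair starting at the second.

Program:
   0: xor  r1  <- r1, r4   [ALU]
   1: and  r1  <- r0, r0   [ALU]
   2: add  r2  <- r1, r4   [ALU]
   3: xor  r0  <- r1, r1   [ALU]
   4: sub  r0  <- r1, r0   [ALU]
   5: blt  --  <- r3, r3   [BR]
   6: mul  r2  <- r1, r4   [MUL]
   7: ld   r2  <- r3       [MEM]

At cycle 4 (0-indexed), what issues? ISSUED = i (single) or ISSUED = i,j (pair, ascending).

ISSUED = 6

  cy0 -> i0 (xor) WAW r1
  cy1 -> i1 (and) RAW r1
  cy2 -> i2/i3 (add/xor) 2-wide
  cy3 -> i4/i5 (sub/blt) 2-wide
  cy4 -> i6 (mul) no-port MUL/MEM
  cy5 -> i7 (ld) tail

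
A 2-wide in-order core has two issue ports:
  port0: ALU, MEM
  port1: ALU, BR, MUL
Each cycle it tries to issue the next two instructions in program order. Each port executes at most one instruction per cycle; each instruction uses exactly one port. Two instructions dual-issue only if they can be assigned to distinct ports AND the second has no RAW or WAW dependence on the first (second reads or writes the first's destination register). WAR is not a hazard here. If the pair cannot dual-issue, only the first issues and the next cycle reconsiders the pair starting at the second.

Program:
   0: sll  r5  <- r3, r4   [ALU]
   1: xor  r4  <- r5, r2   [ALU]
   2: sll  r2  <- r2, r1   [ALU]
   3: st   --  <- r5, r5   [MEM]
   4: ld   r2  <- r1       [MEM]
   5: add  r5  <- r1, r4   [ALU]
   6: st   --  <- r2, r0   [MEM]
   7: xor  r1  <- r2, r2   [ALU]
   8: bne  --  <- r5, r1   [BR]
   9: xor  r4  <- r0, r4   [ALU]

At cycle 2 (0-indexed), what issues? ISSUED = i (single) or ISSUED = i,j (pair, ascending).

  cy0 -> i0 (sll) RAW r5
  cy1 -> i1,i2 (xor;sll) 2-wide
  cy2 -> i3 (st) no-port MEM/MEM
  cy3 -> i4,i5 (ld;add) 2-wide
  cy4 -> i6,i7 (st;xor) 2-wide
  cy5 -> i8,i9 (bne;xor) 2-wide

ISSUED = 3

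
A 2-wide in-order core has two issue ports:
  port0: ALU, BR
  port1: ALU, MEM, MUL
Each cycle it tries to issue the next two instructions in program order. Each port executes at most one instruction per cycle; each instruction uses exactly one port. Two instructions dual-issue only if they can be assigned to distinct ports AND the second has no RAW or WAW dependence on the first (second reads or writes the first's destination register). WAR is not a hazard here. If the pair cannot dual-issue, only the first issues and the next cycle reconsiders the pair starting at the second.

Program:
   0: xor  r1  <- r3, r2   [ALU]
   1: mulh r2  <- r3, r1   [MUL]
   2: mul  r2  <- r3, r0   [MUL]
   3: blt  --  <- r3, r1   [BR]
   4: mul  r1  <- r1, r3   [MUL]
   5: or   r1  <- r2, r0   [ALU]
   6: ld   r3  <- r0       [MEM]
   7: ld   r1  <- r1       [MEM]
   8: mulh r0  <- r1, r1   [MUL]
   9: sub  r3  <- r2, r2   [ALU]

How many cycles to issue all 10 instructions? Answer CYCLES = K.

  cy0 -> i0 (xor.ALU) RAW r1
  cy1 -> i1 (mulh.MUL) no-port MUL/MUL
  cy2 -> i2&i3 (mul.MUL/blt.BR) 2-wide
  cy3 -> i4 (mul.MUL) WAW r1
  cy4 -> i5&i6 (or.ALU/ld.MEM) 2-wide
  cy5 -> i7 (ld.MEM) no-port MEM/MUL
  cy6 -> i8&i9 (mulh.MUL/sub.ALU) 2-wide

CYCLES = 7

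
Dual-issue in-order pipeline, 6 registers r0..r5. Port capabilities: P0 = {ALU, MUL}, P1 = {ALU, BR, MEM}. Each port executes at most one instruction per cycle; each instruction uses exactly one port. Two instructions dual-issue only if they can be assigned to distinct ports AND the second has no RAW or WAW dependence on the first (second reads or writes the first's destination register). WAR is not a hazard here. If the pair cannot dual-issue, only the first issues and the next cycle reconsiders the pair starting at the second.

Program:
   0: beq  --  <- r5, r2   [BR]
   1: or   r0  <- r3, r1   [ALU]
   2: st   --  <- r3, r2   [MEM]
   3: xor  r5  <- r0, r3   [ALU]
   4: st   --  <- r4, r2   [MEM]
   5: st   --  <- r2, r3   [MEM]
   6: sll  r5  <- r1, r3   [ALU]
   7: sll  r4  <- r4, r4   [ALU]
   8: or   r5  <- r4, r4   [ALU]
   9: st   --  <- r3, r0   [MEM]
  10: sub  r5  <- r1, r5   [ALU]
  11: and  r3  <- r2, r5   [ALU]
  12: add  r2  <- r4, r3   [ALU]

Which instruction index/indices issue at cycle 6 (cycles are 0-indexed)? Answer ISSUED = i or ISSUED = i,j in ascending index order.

ISSUED = 10

0. beq.BR or.ALU @i0+i1  | 2-wide
1. st.MEM xor.ALU @i2+i3  | 2-wide
2. st.MEM @i4  | no-port MEM/MEM
3. st.MEM sll.ALU @i5+i6  | 2-wide
4. sll.ALU @i7  | RAW r4
5. or.ALU st.MEM @i8+i9  | 2-wide
6. sub.ALU @i10  | RAW r5
7. and.ALU @i11  | RAW r3
8. add.ALU @i12  | tail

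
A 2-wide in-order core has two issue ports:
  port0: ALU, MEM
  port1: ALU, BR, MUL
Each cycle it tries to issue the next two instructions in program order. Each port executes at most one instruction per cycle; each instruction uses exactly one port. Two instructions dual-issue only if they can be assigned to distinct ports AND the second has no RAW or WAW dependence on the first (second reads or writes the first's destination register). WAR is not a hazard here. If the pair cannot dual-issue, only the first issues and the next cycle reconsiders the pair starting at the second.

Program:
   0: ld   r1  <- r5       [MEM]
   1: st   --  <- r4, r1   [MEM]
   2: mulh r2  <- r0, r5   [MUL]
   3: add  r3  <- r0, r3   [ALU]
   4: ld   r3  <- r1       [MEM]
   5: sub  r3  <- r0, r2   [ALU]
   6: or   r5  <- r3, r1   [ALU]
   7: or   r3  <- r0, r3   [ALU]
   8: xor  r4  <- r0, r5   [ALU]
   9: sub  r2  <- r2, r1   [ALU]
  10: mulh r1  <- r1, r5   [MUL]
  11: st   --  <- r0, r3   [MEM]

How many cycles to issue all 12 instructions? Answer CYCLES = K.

c0: i0 ld.MEM  no-port MEM/MEM
c1: i1/i2 st.MEM;mulh.MUL  2-wide
c2: i3 add.ALU  WAW r3
c3: i4 ld.MEM  WAW r3
c4: i5 sub.ALU  RAW r3
c5: i6/i7 or.ALU;or.ALU  2-wide
c6: i8/i9 xor.ALU;sub.ALU  2-wide
c7: i10/i11 mulh.MUL;st.MEM  2-wide

CYCLES = 8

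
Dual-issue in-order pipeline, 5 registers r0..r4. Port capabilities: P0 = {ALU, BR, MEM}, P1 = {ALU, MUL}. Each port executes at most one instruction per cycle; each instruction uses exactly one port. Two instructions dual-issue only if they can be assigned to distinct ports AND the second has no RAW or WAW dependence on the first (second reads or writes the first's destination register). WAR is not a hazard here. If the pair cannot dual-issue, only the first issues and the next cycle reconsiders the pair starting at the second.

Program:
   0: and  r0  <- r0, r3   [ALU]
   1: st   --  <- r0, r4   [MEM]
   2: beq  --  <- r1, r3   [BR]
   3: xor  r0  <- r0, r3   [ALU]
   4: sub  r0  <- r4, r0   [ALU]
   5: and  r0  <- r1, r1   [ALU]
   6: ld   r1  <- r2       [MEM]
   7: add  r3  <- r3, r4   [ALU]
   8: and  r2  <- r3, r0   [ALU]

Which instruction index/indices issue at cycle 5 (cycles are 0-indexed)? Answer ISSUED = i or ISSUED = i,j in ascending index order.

t=0 i0:and.ALU ; RAW r0
t=1 i1:st.MEM ; no-port MEM/BR
t=2 i2&i3:beq.BR+xor.ALU ; 2-wide
t=3 i4:sub.ALU ; WAW r0
t=4 i5&i6:and.ALU+ld.MEM ; 2-wide
t=5 i7:add.ALU ; RAW r3
t=6 i8:and.ALU ; tail

ISSUED = 7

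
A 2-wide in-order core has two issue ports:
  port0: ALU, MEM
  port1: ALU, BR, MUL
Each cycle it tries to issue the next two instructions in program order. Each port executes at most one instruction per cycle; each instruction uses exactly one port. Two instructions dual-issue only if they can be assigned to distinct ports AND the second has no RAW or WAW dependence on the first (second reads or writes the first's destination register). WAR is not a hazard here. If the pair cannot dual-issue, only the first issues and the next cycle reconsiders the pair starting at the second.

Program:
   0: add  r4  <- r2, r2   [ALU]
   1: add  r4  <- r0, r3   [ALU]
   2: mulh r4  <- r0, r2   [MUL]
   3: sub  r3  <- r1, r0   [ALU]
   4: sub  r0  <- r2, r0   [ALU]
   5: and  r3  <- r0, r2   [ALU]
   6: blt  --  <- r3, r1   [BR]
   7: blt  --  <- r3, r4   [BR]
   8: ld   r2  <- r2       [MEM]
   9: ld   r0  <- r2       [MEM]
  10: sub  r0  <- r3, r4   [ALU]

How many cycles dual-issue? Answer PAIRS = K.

PAIRS = 2

#0 head=0: add i0 WAW r4
#1 head=1: add i1 WAW r4
#2 head=2: mulh;sub i2,i3 dual
#3 head=4: sub i4 RAW r0
#4 head=5: and i5 RAW r3
#5 head=6: blt i6 no-port BR/BR
#6 head=7: blt;ld i7,i8 dual
#7 head=9: ld i9 WAW r0
#8 head=10: sub i10 tail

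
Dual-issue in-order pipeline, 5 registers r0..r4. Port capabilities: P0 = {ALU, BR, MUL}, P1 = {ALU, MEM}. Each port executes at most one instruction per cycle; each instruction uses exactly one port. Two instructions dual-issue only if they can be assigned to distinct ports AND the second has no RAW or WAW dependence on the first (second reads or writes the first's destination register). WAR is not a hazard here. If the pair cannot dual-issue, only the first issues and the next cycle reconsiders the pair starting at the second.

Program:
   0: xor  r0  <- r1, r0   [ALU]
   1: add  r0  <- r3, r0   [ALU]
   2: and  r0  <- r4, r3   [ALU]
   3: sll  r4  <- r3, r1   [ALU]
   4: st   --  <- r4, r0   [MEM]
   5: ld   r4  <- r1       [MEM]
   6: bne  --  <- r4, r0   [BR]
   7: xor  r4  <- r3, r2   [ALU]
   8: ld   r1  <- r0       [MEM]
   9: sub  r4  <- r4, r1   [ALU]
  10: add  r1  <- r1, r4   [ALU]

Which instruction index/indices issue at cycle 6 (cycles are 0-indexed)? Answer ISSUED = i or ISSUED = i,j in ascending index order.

c0: i0 xor  RAW+WAW r0
c1: i1 add  WAW r0
c2: i2&i3 and sll  dual
c3: i4 st  no-port MEM/MEM
c4: i5 ld  RAW r4
c5: i6&i7 bne xor  dual
c6: i8 ld  RAW r1
c7: i9 sub  RAW r4
c8: i10 add  tail

ISSUED = 8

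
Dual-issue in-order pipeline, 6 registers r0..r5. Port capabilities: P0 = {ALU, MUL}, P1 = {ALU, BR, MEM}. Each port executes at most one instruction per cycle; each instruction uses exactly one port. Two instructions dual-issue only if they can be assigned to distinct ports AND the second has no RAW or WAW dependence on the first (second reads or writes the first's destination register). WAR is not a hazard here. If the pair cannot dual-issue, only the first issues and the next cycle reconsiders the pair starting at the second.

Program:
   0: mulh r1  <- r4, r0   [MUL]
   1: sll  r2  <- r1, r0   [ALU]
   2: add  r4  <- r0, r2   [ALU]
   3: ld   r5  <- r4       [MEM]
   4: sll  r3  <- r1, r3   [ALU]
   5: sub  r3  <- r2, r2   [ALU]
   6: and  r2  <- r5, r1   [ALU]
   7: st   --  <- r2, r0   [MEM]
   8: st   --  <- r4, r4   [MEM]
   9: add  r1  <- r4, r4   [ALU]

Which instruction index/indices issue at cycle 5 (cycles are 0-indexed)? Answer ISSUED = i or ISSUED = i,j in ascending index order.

ISSUED = 7

#0 head=0: mulh.MUL i0 RAW r1
#1 head=1: sll.ALU i1 RAW r2
#2 head=2: add.ALU i2 RAW r4
#3 head=3: ld.MEM;sll.ALU i3/i4 2-wide
#4 head=5: sub.ALU;and.ALU i5/i6 2-wide
#5 head=7: st.MEM i7 no-port MEM/MEM
#6 head=8: st.MEM;add.ALU i8/i9 2-wide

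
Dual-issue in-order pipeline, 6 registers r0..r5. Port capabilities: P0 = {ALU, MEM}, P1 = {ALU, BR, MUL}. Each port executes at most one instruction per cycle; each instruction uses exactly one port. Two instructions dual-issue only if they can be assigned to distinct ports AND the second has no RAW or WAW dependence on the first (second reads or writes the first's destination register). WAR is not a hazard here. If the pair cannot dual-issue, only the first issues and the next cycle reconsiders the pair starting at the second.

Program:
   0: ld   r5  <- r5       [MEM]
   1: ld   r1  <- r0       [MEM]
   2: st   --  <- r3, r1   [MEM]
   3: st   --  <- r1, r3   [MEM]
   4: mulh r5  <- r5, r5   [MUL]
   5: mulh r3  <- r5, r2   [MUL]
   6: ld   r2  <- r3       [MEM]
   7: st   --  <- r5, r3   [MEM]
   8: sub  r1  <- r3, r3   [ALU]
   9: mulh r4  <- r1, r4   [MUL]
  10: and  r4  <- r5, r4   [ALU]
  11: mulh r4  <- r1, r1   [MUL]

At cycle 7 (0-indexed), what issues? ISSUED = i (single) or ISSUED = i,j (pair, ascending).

ISSUED = 9

[0] i0  ld  -- no-port MEM/MEM
[1] i1  ld  -- no-port MEM/MEM
[2] i2  st  -- no-port MEM/MEM
[3] i3/i4  st+mulh  -- dual
[4] i5  mulh  -- RAW r3
[5] i6  ld  -- no-port MEM/MEM
[6] i7/i8  st+sub  -- dual
[7] i9  mulh  -- RAW+WAW r4
[8] i10  and  -- WAW r4
[9] i11  mulh  -- tail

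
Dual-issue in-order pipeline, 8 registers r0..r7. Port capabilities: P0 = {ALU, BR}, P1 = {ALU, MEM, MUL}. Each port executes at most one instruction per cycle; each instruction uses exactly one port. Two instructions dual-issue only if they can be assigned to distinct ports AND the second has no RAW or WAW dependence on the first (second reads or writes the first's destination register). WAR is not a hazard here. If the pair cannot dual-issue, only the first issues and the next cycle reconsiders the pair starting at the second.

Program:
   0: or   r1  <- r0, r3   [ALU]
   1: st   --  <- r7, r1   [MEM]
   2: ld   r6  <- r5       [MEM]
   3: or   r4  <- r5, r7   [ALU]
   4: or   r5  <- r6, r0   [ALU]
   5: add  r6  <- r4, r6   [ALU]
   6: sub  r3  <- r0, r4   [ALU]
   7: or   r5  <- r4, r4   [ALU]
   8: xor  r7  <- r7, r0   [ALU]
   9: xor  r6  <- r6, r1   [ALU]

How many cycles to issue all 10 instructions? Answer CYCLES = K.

CYCLES = 6

c0: i0 or  RAW r1
c1: i1 st  no-port MEM/MEM
c2: i2/i3 ld;or  pair
c3: i4/i5 or;add  pair
c4: i6/i7 sub;or  pair
c5: i8/i9 xor;xor  pair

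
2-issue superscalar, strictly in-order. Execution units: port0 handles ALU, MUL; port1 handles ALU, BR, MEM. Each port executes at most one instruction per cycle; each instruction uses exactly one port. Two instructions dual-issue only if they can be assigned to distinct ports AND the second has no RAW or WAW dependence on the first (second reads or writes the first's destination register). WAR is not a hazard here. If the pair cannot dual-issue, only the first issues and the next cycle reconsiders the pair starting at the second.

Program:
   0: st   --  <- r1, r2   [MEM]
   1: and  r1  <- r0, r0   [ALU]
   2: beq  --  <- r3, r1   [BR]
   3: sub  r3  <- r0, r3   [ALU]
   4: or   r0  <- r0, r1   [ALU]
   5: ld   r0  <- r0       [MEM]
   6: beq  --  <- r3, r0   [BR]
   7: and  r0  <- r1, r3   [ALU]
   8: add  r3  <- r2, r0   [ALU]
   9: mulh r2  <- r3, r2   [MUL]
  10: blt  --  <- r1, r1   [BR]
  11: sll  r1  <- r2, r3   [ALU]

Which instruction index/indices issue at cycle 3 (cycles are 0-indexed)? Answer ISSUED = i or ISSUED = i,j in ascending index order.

ISSUED = 5

t=0 i0/i1:st/and ; dual
t=1 i2/i3:beq/sub ; dual
t=2 i4:or ; RAW+WAW r0
t=3 i5:ld ; no-port MEM/BR
t=4 i6/i7:beq/and ; dual
t=5 i8:add ; RAW r3
t=6 i9/i10:mulh/blt ; dual
t=7 i11:sll ; tail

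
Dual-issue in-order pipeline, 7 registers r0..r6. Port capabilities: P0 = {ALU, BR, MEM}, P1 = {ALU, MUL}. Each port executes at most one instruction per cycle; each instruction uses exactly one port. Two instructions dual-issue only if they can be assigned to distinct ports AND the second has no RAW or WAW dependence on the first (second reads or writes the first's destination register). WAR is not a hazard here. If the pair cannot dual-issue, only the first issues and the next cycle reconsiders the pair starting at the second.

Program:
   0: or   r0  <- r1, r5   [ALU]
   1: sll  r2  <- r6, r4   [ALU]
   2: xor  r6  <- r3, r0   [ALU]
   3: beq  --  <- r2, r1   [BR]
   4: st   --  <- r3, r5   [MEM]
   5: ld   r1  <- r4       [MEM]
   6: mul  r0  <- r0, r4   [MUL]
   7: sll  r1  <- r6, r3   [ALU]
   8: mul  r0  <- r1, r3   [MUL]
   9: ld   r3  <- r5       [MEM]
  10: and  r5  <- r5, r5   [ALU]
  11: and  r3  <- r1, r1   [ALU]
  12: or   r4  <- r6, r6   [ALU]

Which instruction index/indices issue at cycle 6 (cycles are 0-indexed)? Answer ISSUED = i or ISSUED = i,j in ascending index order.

ISSUED = 10,11

t=0 i0+i1:or.ALU sll.ALU ; dual
t=1 i2+i3:xor.ALU beq.BR ; dual
t=2 i4:st.MEM ; no-port MEM/MEM
t=3 i5+i6:ld.MEM mul.MUL ; dual
t=4 i7:sll.ALU ; RAW r1
t=5 i8+i9:mul.MUL ld.MEM ; dual
t=6 i10+i11:and.ALU and.ALU ; dual
t=7 i12:or.ALU ; tail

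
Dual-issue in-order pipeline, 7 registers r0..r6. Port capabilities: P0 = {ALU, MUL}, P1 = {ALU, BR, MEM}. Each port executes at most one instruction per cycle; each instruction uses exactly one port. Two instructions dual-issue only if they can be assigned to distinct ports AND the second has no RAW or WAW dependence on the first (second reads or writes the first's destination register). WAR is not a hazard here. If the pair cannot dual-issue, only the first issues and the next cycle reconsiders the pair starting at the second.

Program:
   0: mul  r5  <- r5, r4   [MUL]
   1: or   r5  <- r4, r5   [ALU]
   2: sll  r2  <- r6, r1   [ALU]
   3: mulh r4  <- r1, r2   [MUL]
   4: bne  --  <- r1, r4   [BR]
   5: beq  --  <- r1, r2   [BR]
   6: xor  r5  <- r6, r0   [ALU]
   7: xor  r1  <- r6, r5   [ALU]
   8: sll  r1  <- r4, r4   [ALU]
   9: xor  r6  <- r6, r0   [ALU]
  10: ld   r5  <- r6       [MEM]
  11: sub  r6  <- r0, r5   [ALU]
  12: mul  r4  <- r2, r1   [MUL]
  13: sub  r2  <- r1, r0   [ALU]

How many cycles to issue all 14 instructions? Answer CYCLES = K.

CYCLES = 10

c0: i0 mul.MUL  RAW+WAW r5
c1: i1/i2 or.ALU;sll.ALU  dual
c2: i3 mulh.MUL  RAW r4
c3: i4 bne.BR  no-port BR/BR
c4: i5/i6 beq.BR;xor.ALU  dual
c5: i7 xor.ALU  WAW r1
c6: i8/i9 sll.ALU;xor.ALU  dual
c7: i10 ld.MEM  RAW r5
c8: i11/i12 sub.ALU;mul.MUL  dual
c9: i13 sub.ALU  tail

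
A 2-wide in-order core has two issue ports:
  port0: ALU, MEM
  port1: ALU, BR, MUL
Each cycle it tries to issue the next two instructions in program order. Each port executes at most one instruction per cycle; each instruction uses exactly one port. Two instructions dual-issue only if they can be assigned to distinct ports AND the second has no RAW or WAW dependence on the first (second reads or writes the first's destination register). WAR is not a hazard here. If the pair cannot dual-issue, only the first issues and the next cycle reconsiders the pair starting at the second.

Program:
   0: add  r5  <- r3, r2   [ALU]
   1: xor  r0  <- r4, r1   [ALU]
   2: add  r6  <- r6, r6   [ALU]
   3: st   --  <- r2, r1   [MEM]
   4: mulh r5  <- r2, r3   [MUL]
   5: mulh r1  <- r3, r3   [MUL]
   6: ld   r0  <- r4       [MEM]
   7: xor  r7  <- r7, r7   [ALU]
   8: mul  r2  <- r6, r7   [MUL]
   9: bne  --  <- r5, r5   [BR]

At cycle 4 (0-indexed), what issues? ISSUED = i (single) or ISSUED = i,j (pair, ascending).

ISSUED = 7

[0] i0/i1  add.ALU;xor.ALU  -- 2-wide
[1] i2/i3  add.ALU;st.MEM  -- 2-wide
[2] i4  mulh.MUL  -- no-port MUL/MUL
[3] i5/i6  mulh.MUL;ld.MEM  -- 2-wide
[4] i7  xor.ALU  -- RAW r7
[5] i8  mul.MUL  -- no-port MUL/BR
[6] i9  bne.BR  -- tail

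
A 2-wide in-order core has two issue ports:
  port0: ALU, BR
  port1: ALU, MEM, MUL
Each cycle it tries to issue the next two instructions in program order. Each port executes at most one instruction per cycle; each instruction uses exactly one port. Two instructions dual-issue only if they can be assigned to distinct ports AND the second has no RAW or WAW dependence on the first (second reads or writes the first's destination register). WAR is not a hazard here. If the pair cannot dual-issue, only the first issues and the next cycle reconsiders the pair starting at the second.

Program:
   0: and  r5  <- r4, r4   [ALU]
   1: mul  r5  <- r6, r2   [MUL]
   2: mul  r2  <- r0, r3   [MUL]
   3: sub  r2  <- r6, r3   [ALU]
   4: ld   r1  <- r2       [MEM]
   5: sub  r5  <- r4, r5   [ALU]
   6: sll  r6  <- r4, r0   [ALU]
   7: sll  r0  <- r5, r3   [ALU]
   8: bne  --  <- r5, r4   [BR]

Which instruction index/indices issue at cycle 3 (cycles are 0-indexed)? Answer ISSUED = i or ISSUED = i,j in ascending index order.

[0] i0  and.ALU  -- WAW r5
[1] i1  mul.MUL  -- no-port MUL/MUL
[2] i2  mul.MUL  -- WAW r2
[3] i3  sub.ALU  -- RAW r2
[4] i4,i5  ld.MEM+sub.ALU  -- 2-wide
[5] i6,i7  sll.ALU+sll.ALU  -- 2-wide
[6] i8  bne.BR  -- tail

ISSUED = 3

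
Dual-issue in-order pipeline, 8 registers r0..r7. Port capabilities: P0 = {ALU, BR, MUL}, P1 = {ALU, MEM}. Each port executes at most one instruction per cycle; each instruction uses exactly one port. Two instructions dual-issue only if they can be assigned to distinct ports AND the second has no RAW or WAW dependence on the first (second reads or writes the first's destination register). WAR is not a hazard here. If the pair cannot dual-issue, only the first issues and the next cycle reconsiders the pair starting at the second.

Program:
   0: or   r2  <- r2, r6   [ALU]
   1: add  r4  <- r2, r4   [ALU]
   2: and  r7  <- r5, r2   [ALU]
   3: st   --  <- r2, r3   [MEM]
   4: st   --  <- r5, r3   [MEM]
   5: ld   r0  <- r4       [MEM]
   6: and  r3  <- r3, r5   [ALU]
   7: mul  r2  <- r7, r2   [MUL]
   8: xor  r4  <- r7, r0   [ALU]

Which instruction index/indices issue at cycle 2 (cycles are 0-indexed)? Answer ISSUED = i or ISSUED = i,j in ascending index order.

ISSUED = 3

0. or @i0  | RAW r2
1. add+and @i1,i2  | pair
2. st @i3  | no-port MEM/MEM
3. st @i4  | no-port MEM/MEM
4. ld+and @i5,i6  | pair
5. mul+xor @i7,i8  | pair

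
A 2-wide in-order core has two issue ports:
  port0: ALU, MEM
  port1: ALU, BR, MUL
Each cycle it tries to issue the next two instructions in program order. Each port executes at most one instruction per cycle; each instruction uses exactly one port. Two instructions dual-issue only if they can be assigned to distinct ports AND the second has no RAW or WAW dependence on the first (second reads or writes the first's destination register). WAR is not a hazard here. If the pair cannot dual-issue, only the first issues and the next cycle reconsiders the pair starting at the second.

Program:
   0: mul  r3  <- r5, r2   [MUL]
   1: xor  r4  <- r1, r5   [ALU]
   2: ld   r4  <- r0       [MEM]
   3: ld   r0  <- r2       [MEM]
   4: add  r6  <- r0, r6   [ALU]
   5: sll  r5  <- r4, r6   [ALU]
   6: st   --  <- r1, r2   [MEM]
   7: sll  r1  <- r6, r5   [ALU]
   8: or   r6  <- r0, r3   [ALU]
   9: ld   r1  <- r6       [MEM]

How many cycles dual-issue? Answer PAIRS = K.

PAIRS = 3

#0 head=0: mul xor i0&i1 2-wide
#1 head=2: ld i2 no-port MEM/MEM
#2 head=3: ld i3 RAW r0
#3 head=4: add i4 RAW r6
#4 head=5: sll st i5&i6 2-wide
#5 head=7: sll or i7&i8 2-wide
#6 head=9: ld i9 tail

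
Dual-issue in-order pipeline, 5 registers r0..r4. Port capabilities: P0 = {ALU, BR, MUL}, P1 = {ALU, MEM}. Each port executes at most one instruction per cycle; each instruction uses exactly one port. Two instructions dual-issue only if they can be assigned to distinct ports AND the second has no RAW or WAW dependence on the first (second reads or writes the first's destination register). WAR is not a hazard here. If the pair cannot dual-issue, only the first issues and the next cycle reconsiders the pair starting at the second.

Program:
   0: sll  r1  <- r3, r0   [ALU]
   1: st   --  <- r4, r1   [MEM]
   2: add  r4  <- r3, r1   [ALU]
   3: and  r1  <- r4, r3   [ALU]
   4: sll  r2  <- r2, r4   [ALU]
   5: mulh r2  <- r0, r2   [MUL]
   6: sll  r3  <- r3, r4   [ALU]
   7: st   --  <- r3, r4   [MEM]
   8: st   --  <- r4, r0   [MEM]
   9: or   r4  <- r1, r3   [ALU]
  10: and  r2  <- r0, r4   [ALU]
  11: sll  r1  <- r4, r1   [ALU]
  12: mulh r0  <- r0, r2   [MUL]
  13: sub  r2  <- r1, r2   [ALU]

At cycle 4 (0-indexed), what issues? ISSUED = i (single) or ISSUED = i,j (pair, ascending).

t=0 i0:sll ; RAW r1
t=1 i1,i2:st add ; pair
t=2 i3,i4:and sll ; pair
t=3 i5,i6:mulh sll ; pair
t=4 i7:st ; no-port MEM/MEM
t=5 i8,i9:st or ; pair
t=6 i10,i11:and sll ; pair
t=7 i12,i13:mulh sub ; pair

ISSUED = 7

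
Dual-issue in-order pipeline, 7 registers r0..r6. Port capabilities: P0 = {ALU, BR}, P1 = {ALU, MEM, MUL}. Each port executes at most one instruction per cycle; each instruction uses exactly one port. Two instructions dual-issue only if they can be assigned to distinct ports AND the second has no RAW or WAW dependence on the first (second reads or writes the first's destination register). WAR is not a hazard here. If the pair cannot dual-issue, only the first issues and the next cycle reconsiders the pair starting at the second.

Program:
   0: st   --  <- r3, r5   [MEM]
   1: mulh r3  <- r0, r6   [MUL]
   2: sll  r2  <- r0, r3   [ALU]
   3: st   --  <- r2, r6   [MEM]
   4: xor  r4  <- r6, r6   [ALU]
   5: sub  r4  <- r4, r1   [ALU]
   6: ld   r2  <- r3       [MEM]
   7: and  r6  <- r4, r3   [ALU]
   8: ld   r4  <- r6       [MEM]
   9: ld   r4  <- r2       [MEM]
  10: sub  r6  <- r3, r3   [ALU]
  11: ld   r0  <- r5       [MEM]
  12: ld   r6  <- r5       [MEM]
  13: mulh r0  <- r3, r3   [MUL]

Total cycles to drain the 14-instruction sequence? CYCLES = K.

CYCLES = 11

[0] i0  st.MEM  -- no-port MEM/MUL
[1] i1  mulh.MUL  -- RAW r3
[2] i2  sll.ALU  -- RAW r2
[3] i3/i4  st.MEM/xor.ALU  -- pair
[4] i5/i6  sub.ALU/ld.MEM  -- pair
[5] i7  and.ALU  -- RAW r6
[6] i8  ld.MEM  -- no-port MEM/MEM
[7] i9/i10  ld.MEM/sub.ALU  -- pair
[8] i11  ld.MEM  -- no-port MEM/MEM
[9] i12  ld.MEM  -- no-port MEM/MUL
[10] i13  mulh.MUL  -- tail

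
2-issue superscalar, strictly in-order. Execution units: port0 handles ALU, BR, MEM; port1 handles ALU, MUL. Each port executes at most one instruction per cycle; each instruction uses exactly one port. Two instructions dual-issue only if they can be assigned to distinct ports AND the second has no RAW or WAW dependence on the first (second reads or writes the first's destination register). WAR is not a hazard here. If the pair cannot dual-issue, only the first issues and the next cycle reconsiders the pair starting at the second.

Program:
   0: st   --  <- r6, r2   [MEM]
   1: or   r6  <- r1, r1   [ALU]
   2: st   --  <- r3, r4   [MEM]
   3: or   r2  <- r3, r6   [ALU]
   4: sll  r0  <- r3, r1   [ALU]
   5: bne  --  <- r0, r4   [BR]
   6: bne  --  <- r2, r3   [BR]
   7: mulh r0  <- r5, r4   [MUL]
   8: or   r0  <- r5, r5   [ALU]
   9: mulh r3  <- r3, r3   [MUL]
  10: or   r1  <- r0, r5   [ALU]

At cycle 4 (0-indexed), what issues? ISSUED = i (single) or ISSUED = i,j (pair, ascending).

0. st.MEM+or.ALU @i0,i1  | pair
1. st.MEM+or.ALU @i2,i3  | pair
2. sll.ALU @i4  | RAW r0
3. bne.BR @i5  | no-port BR/BR
4. bne.BR+mulh.MUL @i6,i7  | pair
5. or.ALU+mulh.MUL @i8,i9  | pair
6. or.ALU @i10  | tail

ISSUED = 6,7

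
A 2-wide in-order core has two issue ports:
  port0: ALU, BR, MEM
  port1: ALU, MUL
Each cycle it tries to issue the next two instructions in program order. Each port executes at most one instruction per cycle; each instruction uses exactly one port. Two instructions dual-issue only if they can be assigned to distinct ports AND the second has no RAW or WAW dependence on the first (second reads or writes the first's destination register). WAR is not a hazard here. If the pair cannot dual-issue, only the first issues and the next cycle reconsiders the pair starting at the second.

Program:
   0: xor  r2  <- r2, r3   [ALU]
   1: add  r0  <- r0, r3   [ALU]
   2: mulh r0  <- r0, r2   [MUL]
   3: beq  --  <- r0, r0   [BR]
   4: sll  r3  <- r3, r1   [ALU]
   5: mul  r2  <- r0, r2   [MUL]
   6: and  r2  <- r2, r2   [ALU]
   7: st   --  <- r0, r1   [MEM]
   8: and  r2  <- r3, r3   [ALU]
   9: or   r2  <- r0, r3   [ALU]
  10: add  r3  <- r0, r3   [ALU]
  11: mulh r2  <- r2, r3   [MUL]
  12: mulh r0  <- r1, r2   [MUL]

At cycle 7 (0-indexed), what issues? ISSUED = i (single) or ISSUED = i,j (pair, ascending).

ISSUED = 11

t=0 i0/i1:xor.ALU add.ALU ; 2-wide
t=1 i2:mulh.MUL ; RAW r0
t=2 i3/i4:beq.BR sll.ALU ; 2-wide
t=3 i5:mul.MUL ; RAW+WAW r2
t=4 i6/i7:and.ALU st.MEM ; 2-wide
t=5 i8:and.ALU ; WAW r2
t=6 i9/i10:or.ALU add.ALU ; 2-wide
t=7 i11:mulh.MUL ; no-port MUL/MUL
t=8 i12:mulh.MUL ; tail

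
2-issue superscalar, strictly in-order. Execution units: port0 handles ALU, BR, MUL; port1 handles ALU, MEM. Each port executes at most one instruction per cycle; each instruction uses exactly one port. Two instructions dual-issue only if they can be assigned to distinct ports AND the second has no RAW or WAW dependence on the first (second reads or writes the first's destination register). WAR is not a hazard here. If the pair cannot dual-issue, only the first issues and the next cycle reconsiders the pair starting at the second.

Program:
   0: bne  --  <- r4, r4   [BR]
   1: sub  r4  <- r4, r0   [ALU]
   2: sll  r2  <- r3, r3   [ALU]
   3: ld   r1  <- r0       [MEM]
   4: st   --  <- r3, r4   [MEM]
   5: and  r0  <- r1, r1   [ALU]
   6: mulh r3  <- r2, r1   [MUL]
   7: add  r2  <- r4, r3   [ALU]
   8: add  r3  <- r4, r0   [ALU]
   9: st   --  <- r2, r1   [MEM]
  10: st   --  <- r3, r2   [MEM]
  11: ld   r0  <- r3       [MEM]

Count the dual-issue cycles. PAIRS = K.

PAIRS = 4

t=0 i0+i1:bne.BR/sub.ALU ; pair
t=1 i2+i3:sll.ALU/ld.MEM ; pair
t=2 i4+i5:st.MEM/and.ALU ; pair
t=3 i6:mulh.MUL ; RAW r3
t=4 i7+i8:add.ALU/add.ALU ; pair
t=5 i9:st.MEM ; no-port MEM/MEM
t=6 i10:st.MEM ; no-port MEM/MEM
t=7 i11:ld.MEM ; tail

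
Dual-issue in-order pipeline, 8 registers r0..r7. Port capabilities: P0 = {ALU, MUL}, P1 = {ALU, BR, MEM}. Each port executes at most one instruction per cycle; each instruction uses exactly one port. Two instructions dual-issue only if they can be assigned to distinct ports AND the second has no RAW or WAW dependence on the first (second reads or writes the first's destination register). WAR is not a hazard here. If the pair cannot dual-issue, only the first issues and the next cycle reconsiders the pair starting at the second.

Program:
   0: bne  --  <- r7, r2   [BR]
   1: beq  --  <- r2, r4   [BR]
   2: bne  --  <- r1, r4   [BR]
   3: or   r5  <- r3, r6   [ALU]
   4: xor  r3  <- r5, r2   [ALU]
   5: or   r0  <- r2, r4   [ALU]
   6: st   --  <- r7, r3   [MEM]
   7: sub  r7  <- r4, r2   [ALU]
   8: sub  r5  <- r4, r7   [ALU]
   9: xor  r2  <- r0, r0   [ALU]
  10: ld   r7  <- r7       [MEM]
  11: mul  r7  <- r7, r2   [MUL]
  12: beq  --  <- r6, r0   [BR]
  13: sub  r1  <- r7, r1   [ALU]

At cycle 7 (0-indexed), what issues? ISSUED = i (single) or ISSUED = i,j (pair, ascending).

ISSUED = 11,12

  cy0 -> i0 (bne) no-port BR/BR
  cy1 -> i1 (beq) no-port BR/BR
  cy2 -> i2+i3 (bne+or) dual
  cy3 -> i4+i5 (xor+or) dual
  cy4 -> i6+i7 (st+sub) dual
  cy5 -> i8+i9 (sub+xor) dual
  cy6 -> i10 (ld) RAW+WAW r7
  cy7 -> i11+i12 (mul+beq) dual
  cy8 -> i13 (sub) tail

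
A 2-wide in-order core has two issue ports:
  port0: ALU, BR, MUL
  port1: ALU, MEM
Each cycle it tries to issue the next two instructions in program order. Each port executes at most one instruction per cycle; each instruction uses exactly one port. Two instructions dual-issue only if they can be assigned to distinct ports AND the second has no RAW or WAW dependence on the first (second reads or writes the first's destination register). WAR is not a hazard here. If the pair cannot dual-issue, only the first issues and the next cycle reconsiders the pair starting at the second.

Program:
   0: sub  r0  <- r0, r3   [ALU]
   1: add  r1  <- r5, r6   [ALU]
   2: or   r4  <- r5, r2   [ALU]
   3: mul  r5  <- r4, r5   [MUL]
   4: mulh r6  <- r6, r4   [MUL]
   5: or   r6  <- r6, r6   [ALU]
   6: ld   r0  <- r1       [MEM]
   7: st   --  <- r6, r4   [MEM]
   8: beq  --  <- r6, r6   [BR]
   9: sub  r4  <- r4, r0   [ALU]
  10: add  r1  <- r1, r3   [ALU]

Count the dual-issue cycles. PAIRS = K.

PAIRS = 4

0. sub.ALU/add.ALU @i0+i1  | dual
1. or.ALU @i2  | RAW r4
2. mul.MUL @i3  | no-port MUL/MUL
3. mulh.MUL @i4  | RAW+WAW r6
4. or.ALU/ld.MEM @i5+i6  | dual
5. st.MEM/beq.BR @i7+i8  | dual
6. sub.ALU/add.ALU @i9+i10  | dual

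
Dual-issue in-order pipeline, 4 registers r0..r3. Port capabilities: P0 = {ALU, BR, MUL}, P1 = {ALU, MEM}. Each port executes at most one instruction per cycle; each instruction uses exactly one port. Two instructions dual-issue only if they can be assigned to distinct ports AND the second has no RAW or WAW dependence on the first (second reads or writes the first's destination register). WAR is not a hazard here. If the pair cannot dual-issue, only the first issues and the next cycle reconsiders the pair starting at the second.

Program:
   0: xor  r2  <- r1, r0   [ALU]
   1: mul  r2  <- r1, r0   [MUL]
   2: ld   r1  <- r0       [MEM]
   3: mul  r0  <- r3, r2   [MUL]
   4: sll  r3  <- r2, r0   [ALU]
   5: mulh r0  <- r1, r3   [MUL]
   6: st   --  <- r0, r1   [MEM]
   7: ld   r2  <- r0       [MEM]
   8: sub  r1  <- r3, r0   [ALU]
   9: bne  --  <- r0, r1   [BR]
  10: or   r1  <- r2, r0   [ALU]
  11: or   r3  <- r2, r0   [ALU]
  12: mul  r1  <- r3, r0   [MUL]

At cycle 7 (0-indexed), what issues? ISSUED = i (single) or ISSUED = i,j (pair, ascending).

ISSUED = 9,10

t=0 i0:xor.ALU ; WAW r2
t=1 i1&i2:mul.MUL/ld.MEM ; pair
t=2 i3:mul.MUL ; RAW r0
t=3 i4:sll.ALU ; RAW r3
t=4 i5:mulh.MUL ; RAW r0
t=5 i6:st.MEM ; no-port MEM/MEM
t=6 i7&i8:ld.MEM/sub.ALU ; pair
t=7 i9&i10:bne.BR/or.ALU ; pair
t=8 i11:or.ALU ; RAW r3
t=9 i12:mul.MUL ; tail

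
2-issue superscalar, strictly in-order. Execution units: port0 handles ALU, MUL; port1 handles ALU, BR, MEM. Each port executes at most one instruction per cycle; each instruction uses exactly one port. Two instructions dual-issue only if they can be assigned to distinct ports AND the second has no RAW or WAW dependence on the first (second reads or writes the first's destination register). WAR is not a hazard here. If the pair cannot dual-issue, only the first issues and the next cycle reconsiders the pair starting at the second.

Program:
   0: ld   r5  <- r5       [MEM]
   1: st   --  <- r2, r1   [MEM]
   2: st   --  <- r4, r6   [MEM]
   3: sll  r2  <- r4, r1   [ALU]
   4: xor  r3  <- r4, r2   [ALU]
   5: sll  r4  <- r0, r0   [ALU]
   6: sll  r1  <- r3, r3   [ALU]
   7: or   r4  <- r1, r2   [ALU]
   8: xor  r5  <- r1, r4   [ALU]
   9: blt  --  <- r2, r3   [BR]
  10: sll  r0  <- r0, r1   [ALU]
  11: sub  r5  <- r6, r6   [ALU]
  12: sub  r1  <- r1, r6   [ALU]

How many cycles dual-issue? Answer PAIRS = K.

t=0 i0:ld ; no-port MEM/MEM
t=1 i1:st ; no-port MEM/MEM
t=2 i2/i3:st;sll ; 2-wide
t=3 i4/i5:xor;sll ; 2-wide
t=4 i6:sll ; RAW r1
t=5 i7:or ; RAW r4
t=6 i8/i9:xor;blt ; 2-wide
t=7 i10/i11:sll;sub ; 2-wide
t=8 i12:sub ; tail

PAIRS = 4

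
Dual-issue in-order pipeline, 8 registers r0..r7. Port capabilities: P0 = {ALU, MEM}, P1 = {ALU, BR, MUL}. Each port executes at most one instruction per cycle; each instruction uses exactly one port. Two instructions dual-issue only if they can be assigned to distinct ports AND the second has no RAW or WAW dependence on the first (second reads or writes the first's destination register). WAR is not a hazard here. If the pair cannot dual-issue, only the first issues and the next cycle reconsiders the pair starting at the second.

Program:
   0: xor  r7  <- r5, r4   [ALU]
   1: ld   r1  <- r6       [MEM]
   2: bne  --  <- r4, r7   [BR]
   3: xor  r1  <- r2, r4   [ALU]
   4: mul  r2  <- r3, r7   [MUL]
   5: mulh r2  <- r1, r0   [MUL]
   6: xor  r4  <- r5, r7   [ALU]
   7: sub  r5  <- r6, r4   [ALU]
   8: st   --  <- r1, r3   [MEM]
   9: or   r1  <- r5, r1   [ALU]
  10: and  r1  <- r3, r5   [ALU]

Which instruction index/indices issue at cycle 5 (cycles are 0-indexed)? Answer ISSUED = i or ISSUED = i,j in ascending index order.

ISSUED = 9

#0 head=0: xor.ALU;ld.MEM i0+i1 pair
#1 head=2: bne.BR;xor.ALU i2+i3 pair
#2 head=4: mul.MUL i4 no-port MUL/MUL
#3 head=5: mulh.MUL;xor.ALU i5+i6 pair
#4 head=7: sub.ALU;st.MEM i7+i8 pair
#5 head=9: or.ALU i9 WAW r1
#6 head=10: and.ALU i10 tail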